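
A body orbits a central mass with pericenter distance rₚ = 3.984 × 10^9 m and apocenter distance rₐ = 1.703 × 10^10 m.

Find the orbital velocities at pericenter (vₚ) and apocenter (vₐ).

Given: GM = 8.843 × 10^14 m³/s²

Use the vis-viva equation v² = GM(2/r − 1/a) with a = (rₚ + rₐ)/2 = (3.984e+09 + 1.703e+10)/2 = 1.0507e+10 m.
vₚ = √(GM · (2/rₚ − 1/a)) = √(8.843e+14 · (2/3.984e+09 − 1/1.0507e+10)) m/s ≈ 599.8 m/s = 599.8 m/s.
vₐ = √(GM · (2/rₐ − 1/a)) = √(8.843e+14 · (2/1.703e+10 − 1/1.0507e+10)) m/s ≈ 140.3 m/s = 140.3 m/s.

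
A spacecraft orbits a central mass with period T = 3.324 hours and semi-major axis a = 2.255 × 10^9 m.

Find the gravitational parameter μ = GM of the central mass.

Convert to SI: T = 3.324 hours = 11966.4 s.
GM = 4π² · a³ / T².
GM = 4π² · (2.255e+09)³ / (11966.4)² m³/s² ≈ 3.161e+21 m³/s² = 3.161 × 10^21 m³/s².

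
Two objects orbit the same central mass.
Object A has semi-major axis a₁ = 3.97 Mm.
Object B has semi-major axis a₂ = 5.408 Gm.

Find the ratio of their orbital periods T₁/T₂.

Convert to SI: a₁ = 3.97 Mm = 3.97e+06 m; a₂ = 5.408 Gm = 5.408e+09 m.
From Kepler's third law, (T₁/T₂)² = (a₁/a₂)³, so T₁/T₂ = (a₁/a₂)^(3/2).
a₁/a₂ = 3.97e+06 / 5.408e+09 = 0.000734098.
T₁/T₂ = (0.000734098)^(3/2) ≈ 1.989e-05.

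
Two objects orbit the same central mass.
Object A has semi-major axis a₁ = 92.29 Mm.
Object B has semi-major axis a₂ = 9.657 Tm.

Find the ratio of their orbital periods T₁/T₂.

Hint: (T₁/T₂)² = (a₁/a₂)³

Convert to SI: a₁ = 92.29 Mm = 9.229e+07 m; a₂ = 9.657 Tm = 9.657e+12 m.
From Kepler's third law, (T₁/T₂)² = (a₁/a₂)³, so T₁/T₂ = (a₁/a₂)^(3/2).
a₁/a₂ = 9.229e+07 / 9.657e+12 = 9.5568e-06.
T₁/T₂ = (9.5568e-06)^(3/2) ≈ 2.954e-08.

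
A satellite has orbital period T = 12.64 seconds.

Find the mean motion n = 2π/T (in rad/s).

n = 2π / T.
n = 2π / 12.64 s ≈ 0.4971 rad/s.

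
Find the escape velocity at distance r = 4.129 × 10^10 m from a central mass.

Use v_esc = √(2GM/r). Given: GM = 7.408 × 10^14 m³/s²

Escape velocity comes from setting total energy to zero: ½v² − GM/r = 0 ⇒ v_esc = √(2GM / r).
v_esc = √(2 · 7.408e+14 / 4.129e+10) m/s ≈ 189.4 m/s = 189.4 m/s.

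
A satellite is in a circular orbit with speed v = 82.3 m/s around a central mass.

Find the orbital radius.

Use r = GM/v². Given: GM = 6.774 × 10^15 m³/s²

For a circular orbit, v² = GM / r, so r = GM / v².
r = 6.774e+15 / (82.3)² m ≈ 1e+12 m = 1 Tm.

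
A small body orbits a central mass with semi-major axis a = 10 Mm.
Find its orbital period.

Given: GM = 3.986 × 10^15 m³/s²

Convert to SI: a = 10 Mm = 1e+07 m.
Kepler's third law: T = 2π √(a³ / GM).
Substituting a = 1e+07 m and GM = 3.986e+15 m³/s²:
T = 2π √((1e+07)³ / 3.986e+15) s
T ≈ 3147 s = 52.45 minutes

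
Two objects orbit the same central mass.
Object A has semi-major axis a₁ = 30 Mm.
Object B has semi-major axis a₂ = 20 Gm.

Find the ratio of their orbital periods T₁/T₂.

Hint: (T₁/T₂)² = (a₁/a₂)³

Convert to SI: a₁ = 30 Mm = 3e+07 m; a₂ = 20 Gm = 2e+10 m.
From Kepler's third law, (T₁/T₂)² = (a₁/a₂)³, so T₁/T₂ = (a₁/a₂)^(3/2).
a₁/a₂ = 3e+07 / 2e+10 = 0.0015.
T₁/T₂ = (0.0015)^(3/2) ≈ 5.809e-05.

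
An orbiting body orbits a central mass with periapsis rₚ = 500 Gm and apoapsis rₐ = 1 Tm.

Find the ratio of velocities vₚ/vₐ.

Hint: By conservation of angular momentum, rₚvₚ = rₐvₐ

Convert to SI: rₚ = 500 Gm = 5e+11 m; rₐ = 1 Tm = 1e+12 m.
Conservation of angular momentum gives rₚvₚ = rₐvₐ, so vₚ/vₐ = rₐ/rₚ.
vₚ/vₐ = 1e+12 / 5e+11 ≈ 2.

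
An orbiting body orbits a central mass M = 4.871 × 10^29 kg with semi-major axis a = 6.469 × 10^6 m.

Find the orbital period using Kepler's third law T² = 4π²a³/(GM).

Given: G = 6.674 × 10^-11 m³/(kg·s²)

GM = G · M = 6.674e-11 · 4.871e+29 = 3.25091e+19 m³/s².
Kepler's third law: T = 2π √(a³ / GM).
Substituting a = 6.469e+06 m and GM = 3.25091e+19 m³/s²:
T = 2π √((6.469e+06)³ / 3.25091e+19) s
T ≈ 18.13 s = 18.13 seconds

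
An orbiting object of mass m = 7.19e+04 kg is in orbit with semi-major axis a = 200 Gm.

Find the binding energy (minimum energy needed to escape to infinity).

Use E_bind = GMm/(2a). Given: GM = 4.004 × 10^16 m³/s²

Convert to SI: a = 200 Gm = 2e+11 m.
Total orbital energy is E = −GMm/(2a); binding energy is E_bind = −E = GMm/(2a).
E_bind = 4.004e+16 · 7.19e+04 / (2 · 2e+11) J ≈ 7.197e+09 J = 7.197 GJ.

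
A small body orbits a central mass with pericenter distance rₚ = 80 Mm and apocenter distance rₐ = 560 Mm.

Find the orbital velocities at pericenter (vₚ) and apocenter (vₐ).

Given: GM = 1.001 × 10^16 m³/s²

Convert to SI: rₚ = 80 Mm = 8e+07 m; rₐ = 560 Mm = 5.6e+08 m.
Use the vis-viva equation v² = GM(2/r − 1/a) with a = (rₚ + rₐ)/2 = (8e+07 + 5.6e+08)/2 = 3.2e+08 m.
vₚ = √(GM · (2/rₚ − 1/a)) = √(1.001e+16 · (2/8e+07 − 1/3.2e+08)) m/s ≈ 1.48e+04 m/s = 14.8 km/s.
vₐ = √(GM · (2/rₐ − 1/a)) = √(1.001e+16 · (2/5.6e+08 − 1/3.2e+08)) m/s ≈ 2114 m/s = 2.114 km/s.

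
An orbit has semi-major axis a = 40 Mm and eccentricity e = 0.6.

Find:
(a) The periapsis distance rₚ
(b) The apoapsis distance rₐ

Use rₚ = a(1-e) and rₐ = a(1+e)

Convert to SI: a = 40 Mm = 4e+07 m.
(a) rₚ = a(1 − e) = 4e+07 · (1 − 0.6) = 4e+07 · 0.4 ≈ 1.6e+07 m = 16 Mm.
(b) rₐ = a(1 + e) = 4e+07 · (1 + 0.6) = 4e+07 · 1.6 ≈ 6.4e+07 m = 64 Mm.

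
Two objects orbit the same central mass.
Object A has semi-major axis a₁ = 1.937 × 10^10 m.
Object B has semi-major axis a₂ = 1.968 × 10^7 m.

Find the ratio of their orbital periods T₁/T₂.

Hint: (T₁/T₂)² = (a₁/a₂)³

From Kepler's third law, (T₁/T₂)² = (a₁/a₂)³, so T₁/T₂ = (a₁/a₂)^(3/2).
a₁/a₂ = 1.937e+10 / 1.968e+07 = 984.248.
T₁/T₂ = (984.248)^(3/2) ≈ 3.088e+04.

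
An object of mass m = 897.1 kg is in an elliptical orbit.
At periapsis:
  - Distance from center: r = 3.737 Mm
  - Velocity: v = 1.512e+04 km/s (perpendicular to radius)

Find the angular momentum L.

Convert to SI: r = 3.737 Mm = 3.737e+06 m; v = 1.512e+04 km/s = 1.512e+07 m/s.
Since v is perpendicular to r, L = m · v · r.
L = 897.1 · 1.512e+07 · 3.737e+06 kg·m²/s ≈ 5.069e+16 kg·m²/s.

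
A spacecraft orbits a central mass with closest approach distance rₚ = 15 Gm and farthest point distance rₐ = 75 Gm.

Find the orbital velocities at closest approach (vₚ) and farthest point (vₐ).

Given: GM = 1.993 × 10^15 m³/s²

Convert to SI: rₚ = 15 Gm = 1.5e+10 m; rₐ = 75 Gm = 7.5e+10 m.
Use the vis-viva equation v² = GM(2/r − 1/a) with a = (rₚ + rₐ)/2 = (1.5e+10 + 7.5e+10)/2 = 4.5e+10 m.
vₚ = √(GM · (2/rₚ − 1/a)) = √(1.993e+15 · (2/1.5e+10 − 1/4.5e+10)) m/s ≈ 470.6 m/s = 470.6 m/s.
vₐ = √(GM · (2/rₐ − 1/a)) = √(1.993e+15 · (2/7.5e+10 − 1/4.5e+10)) m/s ≈ 94.12 m/s = 94.12 m/s.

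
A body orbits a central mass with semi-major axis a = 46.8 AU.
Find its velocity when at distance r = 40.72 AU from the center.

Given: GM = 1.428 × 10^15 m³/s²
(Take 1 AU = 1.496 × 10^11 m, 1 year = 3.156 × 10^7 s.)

Convert to SI: a = 46.8 AU = 7.00128e+12 m; r = 40.72 AU = 6.09171e+12 m.
Vis-viva: v = √(GM · (2/r − 1/a)).
2/r − 1/a = 2/6.09171e+12 − 1/7.00128e+12 = 1.85484e-13 m⁻¹.
v = √(1.428e+15 · 1.85484e-13) m/s ≈ 16.27 m/s = 0.003433 AU/year.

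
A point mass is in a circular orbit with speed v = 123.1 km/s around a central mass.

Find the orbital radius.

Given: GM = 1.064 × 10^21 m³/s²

Convert to SI: v = 123.1 km/s = 123100 m/s.
For a circular orbit, v² = GM / r, so r = GM / v².
r = 1.064e+21 / (123100)² m ≈ 7.021e+10 m = 70.21 Gm.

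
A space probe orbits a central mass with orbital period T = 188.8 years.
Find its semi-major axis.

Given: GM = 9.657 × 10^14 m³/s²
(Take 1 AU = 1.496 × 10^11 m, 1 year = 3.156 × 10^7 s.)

Convert to SI: T = 188.8 years = 5.95853e+09 s.
Invert Kepler's third law: a = (GM · T² / (4π²))^(1/3).
Substituting T = 5.95853e+09 s and GM = 9.657e+14 m³/s²:
a = (9.657e+14 · (5.95853e+09)² / (4π²))^(1/3) m
a ≈ 9.541e+10 m = 0.6378 AU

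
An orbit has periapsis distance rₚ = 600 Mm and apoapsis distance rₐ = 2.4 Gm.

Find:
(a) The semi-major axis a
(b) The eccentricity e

Convert to SI: rₚ = 600 Mm = 6e+08 m; rₐ = 2.4 Gm = 2.4e+09 m.
(a) a = (rₚ + rₐ) / 2 = (6e+08 + 2.4e+09) / 2 ≈ 1.5e+09 m = 1.5 Gm.
(b) e = (rₐ − rₚ) / (rₐ + rₚ) = (2.4e+09 − 6e+08) / (2.4e+09 + 6e+08) ≈ 0.6.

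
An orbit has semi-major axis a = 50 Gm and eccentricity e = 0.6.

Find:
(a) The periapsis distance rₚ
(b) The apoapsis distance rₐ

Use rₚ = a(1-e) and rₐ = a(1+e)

Convert to SI: a = 50 Gm = 5e+10 m.
(a) rₚ = a(1 − e) = 5e+10 · (1 − 0.6) = 5e+10 · 0.4 ≈ 2e+10 m = 20 Gm.
(b) rₐ = a(1 + e) = 5e+10 · (1 + 0.6) = 5e+10 · 1.6 ≈ 8e+10 m = 80 Gm.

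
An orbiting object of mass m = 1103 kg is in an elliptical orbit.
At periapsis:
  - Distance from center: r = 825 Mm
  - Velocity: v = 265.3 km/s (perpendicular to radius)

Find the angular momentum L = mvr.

Convert to SI: r = 825 Mm = 8.25e+08 m; v = 265.3 km/s = 265300 m/s.
Since v is perpendicular to r, L = m · v · r.
L = 1103 · 265300 · 8.25e+08 kg·m²/s ≈ 2.414e+17 kg·m²/s.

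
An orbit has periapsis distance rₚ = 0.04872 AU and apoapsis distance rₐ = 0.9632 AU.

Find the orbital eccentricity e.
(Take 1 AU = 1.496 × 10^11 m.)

Convert to SI: rₚ = 0.04872 AU = 7.28851e+09 m; rₐ = 0.9632 AU = 1.44095e+11 m.
e = (rₐ − rₚ) / (rₐ + rₚ).
e = (1.44095e+11 − 7.28851e+09) / (1.44095e+11 + 7.28851e+09) = 1.36806e+11 / 1.51383e+11 ≈ 0.9037.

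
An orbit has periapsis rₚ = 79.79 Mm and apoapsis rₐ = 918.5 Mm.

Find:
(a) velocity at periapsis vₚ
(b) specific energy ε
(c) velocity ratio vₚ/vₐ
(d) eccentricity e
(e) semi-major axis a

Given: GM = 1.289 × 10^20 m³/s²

Convert to SI: rₚ = 79.79 Mm = 7.979e+07 m; rₐ = 918.5 Mm = 9.185e+08 m.
(a) With a = (rₚ + rₐ)/2 = 4.99145e+08 m, vₚ = √(GM (2/rₚ − 1/a)) = √(1.289e+20 · (2/7.979e+07 − 1/4.99145e+08)) m/s ≈ 1.724e+06 m/s
(b) With a = (rₚ + rₐ)/2 = 4.99145e+08 m, ε = −GM/(2a) = −1.289e+20/(2 · 4.99145e+08) J/kg ≈ -1.291e+11 J/kg
(c) Conservation of angular momentum (rₚvₚ = rₐvₐ) gives vₚ/vₐ = rₐ/rₚ = 9.185e+08/7.979e+07 ≈ 11.51
(d) e = (rₐ − rₚ)/(rₐ + rₚ) = (9.185e+08 − 7.979e+07)/(9.185e+08 + 7.979e+07) ≈ 0.8401
(e) a = (rₚ + rₐ)/2 = (7.979e+07 + 9.185e+08)/2 ≈ 4.991e+08 m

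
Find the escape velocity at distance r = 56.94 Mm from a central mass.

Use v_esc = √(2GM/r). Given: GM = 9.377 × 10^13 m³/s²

Convert to SI: r = 56.94 Mm = 5.694e+07 m.
Escape velocity comes from setting total energy to zero: ½v² − GM/r = 0 ⇒ v_esc = √(2GM / r).
v_esc = √(2 · 9.377e+13 / 5.694e+07) m/s ≈ 1815 m/s = 1.815 km/s.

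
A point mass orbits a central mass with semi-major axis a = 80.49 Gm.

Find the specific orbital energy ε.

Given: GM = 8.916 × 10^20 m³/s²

Convert to SI: a = 80.49 Gm = 8.049e+10 m.
ε = −GM / (2a).
ε = −8.916e+20 / (2 · 8.049e+10) J/kg ≈ -5.539e+09 J/kg = -5.539 GJ/kg.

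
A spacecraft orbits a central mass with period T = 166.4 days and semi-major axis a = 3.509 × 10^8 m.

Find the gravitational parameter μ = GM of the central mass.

Convert to SI: T = 166.4 days = 1.4377e+07 s.
GM = 4π² · a³ / T².
GM = 4π² · (3.509e+08)³ / (1.4377e+07)² m³/s² ≈ 8.252e+12 m³/s² = 8.252 × 10^12 m³/s².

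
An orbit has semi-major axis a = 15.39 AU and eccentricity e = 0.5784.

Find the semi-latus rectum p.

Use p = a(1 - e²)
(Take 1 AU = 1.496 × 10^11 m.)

Convert to SI: a = 15.39 AU = 2.30234e+12 m.
p = a (1 − e²).
p = 2.30234e+12 · (1 − (0.5784)²) = 2.30234e+12 · 0.665453 ≈ 1.532e+12 m = 10.24 AU.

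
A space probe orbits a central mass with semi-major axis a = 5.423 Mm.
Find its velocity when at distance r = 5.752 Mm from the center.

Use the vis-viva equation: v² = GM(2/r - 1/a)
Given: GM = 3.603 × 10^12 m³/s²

Convert to SI: a = 5.423 Mm = 5.423e+06 m; r = 5.752 Mm = 5.752e+06 m.
Vis-viva: v = √(GM · (2/r − 1/a)).
2/r − 1/a = 2/5.752e+06 − 1/5.423e+06 = 1.63305e-07 m⁻¹.
v = √(3.603e+12 · 1.63305e-07) m/s ≈ 767.1 m/s = 767.1 m/s.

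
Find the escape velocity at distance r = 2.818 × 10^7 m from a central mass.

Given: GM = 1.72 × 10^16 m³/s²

Escape velocity comes from setting total energy to zero: ½v² − GM/r = 0 ⇒ v_esc = √(2GM / r).
v_esc = √(2 · 1.72e+16 / 2.818e+07) m/s ≈ 3.494e+04 m/s = 34.94 km/s.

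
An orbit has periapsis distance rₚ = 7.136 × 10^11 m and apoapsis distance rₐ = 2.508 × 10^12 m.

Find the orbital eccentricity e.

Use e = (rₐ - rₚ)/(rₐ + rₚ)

e = (rₐ − rₚ) / (rₐ + rₚ).
e = (2.508e+12 − 7.136e+11) / (2.508e+12 + 7.136e+11) = 1.7944e+12 / 3.2216e+12 ≈ 0.557.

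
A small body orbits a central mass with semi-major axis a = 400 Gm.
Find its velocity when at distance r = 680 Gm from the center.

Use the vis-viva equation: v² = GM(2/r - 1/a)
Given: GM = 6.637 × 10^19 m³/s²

Convert to SI: a = 400 Gm = 4e+11 m; r = 680 Gm = 6.8e+11 m.
Vis-viva: v = √(GM · (2/r − 1/a)).
2/r − 1/a = 2/6.8e+11 − 1/4e+11 = 4.41176e-13 m⁻¹.
v = √(6.637e+19 · 4.41176e-13) m/s ≈ 5411 m/s = 5.411 km/s.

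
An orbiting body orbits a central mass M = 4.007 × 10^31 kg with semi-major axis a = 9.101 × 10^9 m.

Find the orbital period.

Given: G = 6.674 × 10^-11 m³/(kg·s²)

GM = G · M = 6.674e-11 · 4.007e+31 = 2.67427e+21 m³/s².
Kepler's third law: T = 2π √(a³ / GM).
Substituting a = 9.101e+09 m and GM = 2.67427e+21 m³/s²:
T = 2π √((9.101e+09)³ / 2.67427e+21) s
T ≈ 1.055e+05 s = 1.221 days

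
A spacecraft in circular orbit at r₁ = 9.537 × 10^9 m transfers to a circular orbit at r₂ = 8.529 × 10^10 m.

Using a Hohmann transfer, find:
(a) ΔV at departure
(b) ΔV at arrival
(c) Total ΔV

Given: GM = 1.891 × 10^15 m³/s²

Transfer semi-major axis: a_t = (r₁ + r₂)/2 = (9.537e+09 + 8.529e+10)/2 = 4.74135e+10 m.
Circular speeds: v₁ = √(GM/r₁) = 445.287 m/s, v₂ = √(GM/r₂) = 148.901 m/s.
Transfer speeds (vis-viva v² = GM(2/r − 1/a_t)): v₁ᵗ = 597.225 m/s, v₂ᵗ = 66.7808 m/s.
(a) ΔV₁ = |v₁ᵗ − v₁| ≈ 151.9 m/s = 151.9 m/s.
(b) ΔV₂ = |v₂ − v₂ᵗ| ≈ 82.12 m/s = 82.12 m/s.
(c) ΔV_total = ΔV₁ + ΔV₂ ≈ 234.1 m/s = 234.1 m/s.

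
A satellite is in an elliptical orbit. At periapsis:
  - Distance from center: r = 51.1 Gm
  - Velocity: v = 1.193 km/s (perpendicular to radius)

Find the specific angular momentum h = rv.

Convert to SI: r = 51.1 Gm = 5.11e+10 m; v = 1.193 km/s = 1193 m/s.
With v perpendicular to r, h = r · v.
h = 5.11e+10 · 1193 m²/s ≈ 6.096e+13 m²/s.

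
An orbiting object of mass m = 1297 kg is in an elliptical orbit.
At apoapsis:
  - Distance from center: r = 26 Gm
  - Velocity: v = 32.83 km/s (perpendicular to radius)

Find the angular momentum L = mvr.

Convert to SI: r = 26 Gm = 2.6e+10 m; v = 32.83 km/s = 32830 m/s.
Since v is perpendicular to r, L = m · v · r.
L = 1297 · 32830 · 2.6e+10 kg·m²/s ≈ 1.107e+18 kg·m²/s.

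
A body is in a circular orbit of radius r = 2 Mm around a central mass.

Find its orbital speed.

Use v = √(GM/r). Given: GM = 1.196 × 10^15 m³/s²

Convert to SI: r = 2 Mm = 2e+06 m.
For a circular orbit, gravity supplies the centripetal force, so v = √(GM / r).
v = √(1.196e+15 / 2e+06) m/s ≈ 2.445e+04 m/s = 24.45 km/s.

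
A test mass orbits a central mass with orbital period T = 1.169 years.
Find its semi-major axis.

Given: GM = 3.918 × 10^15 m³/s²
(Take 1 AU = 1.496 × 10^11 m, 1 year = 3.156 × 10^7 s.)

Convert to SI: T = 1.169 years = 3.68936e+07 s.
Invert Kepler's third law: a = (GM · T² / (4π²))^(1/3).
Substituting T = 3.68936e+07 s and GM = 3.918e+15 m³/s²:
a = (3.918e+15 · (3.68936e+07)² / (4π²))^(1/3) m
a ≈ 5.131e+09 m = 0.0343 AU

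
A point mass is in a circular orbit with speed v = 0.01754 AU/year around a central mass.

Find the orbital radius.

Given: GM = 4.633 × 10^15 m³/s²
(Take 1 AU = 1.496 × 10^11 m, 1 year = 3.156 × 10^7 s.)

Convert to SI: v = 0.01754 AU/year = 83.1427 m/s.
For a circular orbit, v² = GM / r, so r = GM / v².
r = 4.633e+15 / (83.1427)² m ≈ 6.702e+11 m = 4.48 AU.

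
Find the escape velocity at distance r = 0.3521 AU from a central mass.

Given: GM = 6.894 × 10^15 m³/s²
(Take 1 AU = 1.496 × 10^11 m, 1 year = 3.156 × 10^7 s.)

Convert to SI: r = 0.3521 AU = 5.26742e+10 m.
Escape velocity comes from setting total energy to zero: ½v² − GM/r = 0 ⇒ v_esc = √(2GM / r).
v_esc = √(2 · 6.894e+15 / 5.26742e+10) m/s ≈ 511.6 m/s = 0.1079 AU/year.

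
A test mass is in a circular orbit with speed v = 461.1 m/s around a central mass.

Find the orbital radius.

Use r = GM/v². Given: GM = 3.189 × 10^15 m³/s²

For a circular orbit, v² = GM / r, so r = GM / v².
r = 3.189e+15 / (461.1)² m ≈ 1.5e+10 m = 15 Gm.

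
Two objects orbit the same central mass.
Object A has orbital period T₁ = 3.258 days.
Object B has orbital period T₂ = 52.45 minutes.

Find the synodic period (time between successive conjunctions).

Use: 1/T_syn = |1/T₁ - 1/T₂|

Convert to SI: T₁ = 3.258 days = 281491 s; T₂ = 52.45 minutes = 3147 s.
T_syn = |T₁ · T₂ / (T₁ − T₂)|.
T_syn = |281491 · 3147 / (281491 − 3147)| s ≈ 3183 s = 53.04 minutes.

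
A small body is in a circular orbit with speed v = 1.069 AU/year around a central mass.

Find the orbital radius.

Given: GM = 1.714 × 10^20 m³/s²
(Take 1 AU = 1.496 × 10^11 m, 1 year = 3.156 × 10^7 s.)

Convert to SI: v = 1.069 AU/year = 5067.25 m/s.
For a circular orbit, v² = GM / r, so r = GM / v².
r = 1.714e+20 / (5067.25)² m ≈ 6.675e+12 m = 44.62 AU.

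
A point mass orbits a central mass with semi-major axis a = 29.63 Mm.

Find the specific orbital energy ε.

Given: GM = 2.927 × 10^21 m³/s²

Convert to SI: a = 29.63 Mm = 2.963e+07 m.
ε = −GM / (2a).
ε = −2.927e+21 / (2 · 2.963e+07) J/kg ≈ -4.939e+13 J/kg = -4.939e+04 GJ/kg.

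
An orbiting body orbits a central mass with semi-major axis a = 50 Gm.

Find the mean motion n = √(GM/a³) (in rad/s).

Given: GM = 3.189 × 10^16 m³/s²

Convert to SI: a = 50 Gm = 5e+10 m.
n = √(GM / a³).
n = √(3.189e+16 / (5e+10)³) rad/s ≈ 1.597e-08 rad/s.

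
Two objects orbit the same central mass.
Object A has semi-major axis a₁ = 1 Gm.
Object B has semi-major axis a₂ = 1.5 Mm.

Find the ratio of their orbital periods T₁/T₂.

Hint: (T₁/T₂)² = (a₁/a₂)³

Convert to SI: a₁ = 1 Gm = 1e+09 m; a₂ = 1.5 Mm = 1.5e+06 m.
From Kepler's third law, (T₁/T₂)² = (a₁/a₂)³, so T₁/T₂ = (a₁/a₂)^(3/2).
a₁/a₂ = 1e+09 / 1.5e+06 = 666.667.
T₁/T₂ = (666.667)^(3/2) ≈ 1.721e+04.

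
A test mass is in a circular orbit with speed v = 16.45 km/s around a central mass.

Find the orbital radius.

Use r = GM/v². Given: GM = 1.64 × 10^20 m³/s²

Convert to SI: v = 16.45 km/s = 16450 m/s.
For a circular orbit, v² = GM / r, so r = GM / v².
r = 1.64e+20 / (16450)² m ≈ 6.061e+11 m = 606.1 Gm.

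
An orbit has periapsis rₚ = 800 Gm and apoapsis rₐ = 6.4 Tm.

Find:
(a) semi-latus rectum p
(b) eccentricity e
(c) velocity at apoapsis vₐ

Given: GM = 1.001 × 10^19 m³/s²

Convert to SI: rₚ = 800 Gm = 8e+11 m; rₐ = 6.4 Tm = 6.4e+12 m.
(a) From a = (rₚ + rₐ)/2 = 3.6e+12 m and e = (rₐ − rₚ)/(rₐ + rₚ) = 0.777778, p = a(1 − e²) = 3.6e+12 · (1 − (0.777778)²) ≈ 1.422e+12 m
(b) e = (rₐ − rₚ)/(rₐ + rₚ) = (6.4e+12 − 8e+11)/(6.4e+12 + 8e+11) ≈ 0.7778
(c) With a = (rₚ + rₐ)/2 = 3.6e+12 m, vₐ = √(GM (2/rₐ − 1/a)) = √(1.001e+19 · (2/6.4e+12 − 1/3.6e+12)) m/s ≈ 589.6 m/s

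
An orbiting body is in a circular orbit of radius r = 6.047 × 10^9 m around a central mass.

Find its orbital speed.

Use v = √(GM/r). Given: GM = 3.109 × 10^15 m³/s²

For a circular orbit, gravity supplies the centripetal force, so v = √(GM / r).
v = √(3.109e+15 / 6.047e+09) m/s ≈ 717 m/s = 717 m/s.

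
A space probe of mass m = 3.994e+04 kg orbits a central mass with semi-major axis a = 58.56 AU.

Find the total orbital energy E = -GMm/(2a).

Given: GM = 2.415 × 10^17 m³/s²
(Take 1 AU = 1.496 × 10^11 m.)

Convert to SI: a = 58.56 AU = 8.76058e+12 m.
E = −GMm / (2a).
E = −2.415e+17 · 3.994e+04 / (2 · 8.76058e+12) J ≈ -5.505e+08 J = -550.5 MJ.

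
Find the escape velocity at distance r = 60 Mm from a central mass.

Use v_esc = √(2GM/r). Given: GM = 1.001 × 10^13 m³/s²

Convert to SI: r = 60 Mm = 6e+07 m.
Escape velocity comes from setting total energy to zero: ½v² − GM/r = 0 ⇒ v_esc = √(2GM / r).
v_esc = √(2 · 1.001e+13 / 6e+07) m/s ≈ 577.6 m/s = 577.6 m/s.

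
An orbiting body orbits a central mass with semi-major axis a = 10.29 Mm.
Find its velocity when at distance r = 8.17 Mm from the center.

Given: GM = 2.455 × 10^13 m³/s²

Convert to SI: a = 10.29 Mm = 1.029e+07 m; r = 8.17 Mm = 8.17e+06 m.
Vis-viva: v = √(GM · (2/r − 1/a)).
2/r − 1/a = 2/8.17e+06 − 1/1.029e+07 = 1.47616e-07 m⁻¹.
v = √(2.455e+13 · 1.47616e-07) m/s ≈ 1904 m/s = 1.904 km/s.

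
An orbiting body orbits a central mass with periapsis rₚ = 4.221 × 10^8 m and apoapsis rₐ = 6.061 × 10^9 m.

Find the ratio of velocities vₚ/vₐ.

Conservation of angular momentum gives rₚvₚ = rₐvₐ, so vₚ/vₐ = rₐ/rₚ.
vₚ/vₐ = 6.061e+09 / 4.221e+08 ≈ 14.36.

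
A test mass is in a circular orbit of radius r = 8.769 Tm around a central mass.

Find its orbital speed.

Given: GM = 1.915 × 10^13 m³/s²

Convert to SI: r = 8.769 Tm = 8.769e+12 m.
For a circular orbit, gravity supplies the centripetal force, so v = √(GM / r).
v = √(1.915e+13 / 8.769e+12) m/s ≈ 1.478 m/s = 1.478 m/s.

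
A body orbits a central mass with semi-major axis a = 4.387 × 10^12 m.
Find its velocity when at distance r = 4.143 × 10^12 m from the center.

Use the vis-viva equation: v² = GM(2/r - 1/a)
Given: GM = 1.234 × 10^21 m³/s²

Vis-viva: v = √(GM · (2/r − 1/a)).
2/r − 1/a = 2/4.143e+12 − 1/4.387e+12 = 2.54796e-13 m⁻¹.
v = √(1.234e+21 · 2.54796e-13) m/s ≈ 1.773e+04 m/s = 17.73 km/s.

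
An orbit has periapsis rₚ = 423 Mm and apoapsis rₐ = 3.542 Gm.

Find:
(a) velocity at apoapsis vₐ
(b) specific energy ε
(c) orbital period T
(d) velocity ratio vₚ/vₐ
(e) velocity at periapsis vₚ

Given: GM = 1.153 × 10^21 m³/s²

Convert to SI: rₚ = 423 Mm = 4.23e+08 m; rₐ = 3.542 Gm = 3.542e+09 m.
(a) With a = (rₚ + rₐ)/2 = 1.9825e+09 m, vₐ = √(GM (2/rₐ − 1/a)) = √(1.153e+21 · (2/3.542e+09 − 1/1.9825e+09)) m/s ≈ 2.635e+05 m/s
(b) With a = (rₚ + rₐ)/2 = 1.9825e+09 m, ε = −GM/(2a) = −1.153e+21/(2 · 1.9825e+09) J/kg ≈ -2.908e+11 J/kg
(c) With a = (rₚ + rₐ)/2 = 1.9825e+09 m, T = 2π √(a³/GM) = 2π √((1.9825e+09)³/1.153e+21) s ≈ 1.633e+04 s
(d) Conservation of angular momentum (rₚvₚ = rₐvₐ) gives vₚ/vₐ = rₐ/rₚ = 3.542e+09/4.23e+08 ≈ 8.374
(e) With a = (rₚ + rₐ)/2 = 1.9825e+09 m, vₚ = √(GM (2/rₚ − 1/a)) = √(1.153e+21 · (2/4.23e+08 − 1/1.9825e+09)) m/s ≈ 2.207e+06 m/s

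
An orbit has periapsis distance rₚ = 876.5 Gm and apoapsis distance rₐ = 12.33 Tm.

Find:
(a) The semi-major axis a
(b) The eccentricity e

Convert to SI: rₚ = 876.5 Gm = 8.765e+11 m; rₐ = 12.33 Tm = 1.233e+13 m.
(a) a = (rₚ + rₐ) / 2 = (8.765e+11 + 1.233e+13) / 2 ≈ 6.603e+12 m = 6.603 Tm.
(b) e = (rₐ − rₚ) / (rₐ + rₚ) = (1.233e+13 − 8.765e+11) / (1.233e+13 + 8.765e+11) ≈ 0.8673.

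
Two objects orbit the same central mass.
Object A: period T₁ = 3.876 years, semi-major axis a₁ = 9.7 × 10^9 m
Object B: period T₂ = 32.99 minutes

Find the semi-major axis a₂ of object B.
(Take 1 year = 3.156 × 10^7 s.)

Convert to SI: T₁ = 3.876 years = 1.22327e+08 s; T₂ = 32.99 minutes = 1979.4 s.
Kepler's third law: (T₁/T₂)² = (a₁/a₂)³ ⇒ a₂ = a₁ · (T₂/T₁)^(2/3).
T₂/T₁ = 1979.4 / 1.22327e+08 = 1.61813e-05.
a₂ = 9.7e+09 · (1.61813e-05)^(2/3) m ≈ 6.206e+06 m = 6.206 × 10^6 m.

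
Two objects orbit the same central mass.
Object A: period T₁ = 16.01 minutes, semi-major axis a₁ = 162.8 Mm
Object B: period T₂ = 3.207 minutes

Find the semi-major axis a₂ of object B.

Convert to SI: T₁ = 16.01 minutes = 960.6 s; a₁ = 162.8 Mm = 1.628e+08 m; T₂ = 3.207 minutes = 192.42 s.
Kepler's third law: (T₁/T₂)² = (a₁/a₂)³ ⇒ a₂ = a₁ · (T₂/T₁)^(2/3).
T₂/T₁ = 192.42 / 960.6 = 0.200312.
a₂ = 1.628e+08 · (0.200312)^(2/3) m ≈ 5.573e+07 m = 55.73 Mm.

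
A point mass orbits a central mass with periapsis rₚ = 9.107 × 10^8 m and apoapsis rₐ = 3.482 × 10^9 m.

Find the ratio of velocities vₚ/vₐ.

Conservation of angular momentum gives rₚvₚ = rₐvₐ, so vₚ/vₐ = rₐ/rₚ.
vₚ/vₐ = 3.482e+09 / 9.107e+08 ≈ 3.823.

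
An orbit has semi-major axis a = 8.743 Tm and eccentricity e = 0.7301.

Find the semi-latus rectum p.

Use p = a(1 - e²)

Convert to SI: a = 8.743 Tm = 8.743e+12 m.
p = a (1 − e²).
p = 8.743e+12 · (1 − (0.7301)²) = 8.743e+12 · 0.466954 ≈ 4.083e+12 m = 4.083 Tm.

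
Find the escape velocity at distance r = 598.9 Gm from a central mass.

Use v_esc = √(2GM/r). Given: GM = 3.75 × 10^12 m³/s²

Convert to SI: r = 598.9 Gm = 5.989e+11 m.
Escape velocity comes from setting total energy to zero: ½v² − GM/r = 0 ⇒ v_esc = √(2GM / r).
v_esc = √(2 · 3.75e+12 / 5.989e+11) m/s ≈ 3.539 m/s = 3.539 m/s.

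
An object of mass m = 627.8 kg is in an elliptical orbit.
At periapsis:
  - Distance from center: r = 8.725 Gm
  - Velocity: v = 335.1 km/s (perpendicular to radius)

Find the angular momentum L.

Convert to SI: r = 8.725 Gm = 8.725e+09 m; v = 335.1 km/s = 335100 m/s.
Since v is perpendicular to r, L = m · v · r.
L = 627.8 · 335100 · 8.725e+09 kg·m²/s ≈ 1.836e+18 kg·m²/s.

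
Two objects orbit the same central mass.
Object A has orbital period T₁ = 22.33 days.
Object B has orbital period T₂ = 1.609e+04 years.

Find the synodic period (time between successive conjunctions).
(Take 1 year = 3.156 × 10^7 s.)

Convert to SI: T₁ = 22.33 days = 1.92931e+06 s; T₂ = 1.609e+04 years = 5.078e+11 s.
T_syn = |T₁ · T₂ / (T₁ − T₂)|.
T_syn = |1.92931e+06 · 5.078e+11 / (1.92931e+06 − 5.078e+11)| s ≈ 1.929e+06 s = 22.33 days.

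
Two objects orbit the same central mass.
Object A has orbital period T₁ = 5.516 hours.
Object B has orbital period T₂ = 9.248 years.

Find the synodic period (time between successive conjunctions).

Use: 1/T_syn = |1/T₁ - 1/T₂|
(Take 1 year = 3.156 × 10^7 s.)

Convert to SI: T₁ = 5.516 hours = 19857.6 s; T₂ = 9.248 years = 2.91867e+08 s.
T_syn = |T₁ · T₂ / (T₁ − T₂)|.
T_syn = |19857.6 · 2.91867e+08 / (19857.6 − 2.91867e+08)| s ≈ 1.986e+04 s = 5.516 hours.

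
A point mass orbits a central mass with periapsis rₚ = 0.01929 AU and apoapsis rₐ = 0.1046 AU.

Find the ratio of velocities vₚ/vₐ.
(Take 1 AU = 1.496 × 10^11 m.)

Convert to SI: rₚ = 0.01929 AU = 2.88578e+09 m; rₐ = 0.1046 AU = 1.56482e+10 m.
Conservation of angular momentum gives rₚvₚ = rₐvₐ, so vₚ/vₐ = rₐ/rₚ.
vₚ/vₐ = 1.56482e+10 / 2.88578e+09 ≈ 5.422.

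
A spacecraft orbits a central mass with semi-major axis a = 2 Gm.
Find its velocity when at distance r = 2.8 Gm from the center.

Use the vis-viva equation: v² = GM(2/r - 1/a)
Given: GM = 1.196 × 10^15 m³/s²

Convert to SI: a = 2 Gm = 2e+09 m; r = 2.8 Gm = 2.8e+09 m.
Vis-viva: v = √(GM · (2/r − 1/a)).
2/r − 1/a = 2/2.8e+09 − 1/2e+09 = 2.14286e-10 m⁻¹.
v = √(1.196e+15 · 2.14286e-10) m/s ≈ 506.2 m/s = 506.2 m/s.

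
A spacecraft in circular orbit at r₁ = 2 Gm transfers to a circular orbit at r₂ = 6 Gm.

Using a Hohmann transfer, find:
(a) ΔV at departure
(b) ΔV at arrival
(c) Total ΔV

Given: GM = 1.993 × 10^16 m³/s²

Convert to SI: r₁ = 2 Gm = 2e+09 m; r₂ = 6 Gm = 6e+09 m.
Transfer semi-major axis: a_t = (r₁ + r₂)/2 = (2e+09 + 6e+09)/2 = 4e+09 m.
Circular speeds: v₁ = √(GM/r₁) = 3156.74 m/s, v₂ = √(GM/r₂) = 1822.54 m/s.
Transfer speeds (vis-viva v² = GM(2/r − 1/a_t)): v₁ᵗ = 3866.2 m/s, v₂ᵗ = 1288.73 m/s.
(a) ΔV₁ = |v₁ᵗ − v₁| ≈ 709.5 m/s = 709.5 m/s.
(b) ΔV₂ = |v₂ − v₂ᵗ| ≈ 533.8 m/s = 533.8 m/s.
(c) ΔV_total = ΔV₁ + ΔV₂ ≈ 1243 m/s = 1.243 km/s.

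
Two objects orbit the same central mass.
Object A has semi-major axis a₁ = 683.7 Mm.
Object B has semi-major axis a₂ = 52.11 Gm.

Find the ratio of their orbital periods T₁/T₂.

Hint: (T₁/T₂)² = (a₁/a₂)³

Convert to SI: a₁ = 683.7 Mm = 6.837e+08 m; a₂ = 52.11 Gm = 5.211e+10 m.
From Kepler's third law, (T₁/T₂)² = (a₁/a₂)³, so T₁/T₂ = (a₁/a₂)^(3/2).
a₁/a₂ = 6.837e+08 / 5.211e+10 = 0.0131203.
T₁/T₂ = (0.0131203)^(3/2) ≈ 0.001503.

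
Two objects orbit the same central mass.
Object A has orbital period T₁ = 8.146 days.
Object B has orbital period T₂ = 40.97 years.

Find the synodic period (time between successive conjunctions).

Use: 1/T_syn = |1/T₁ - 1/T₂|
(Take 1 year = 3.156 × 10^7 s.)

Convert to SI: T₁ = 8.146 days = 703814 s; T₂ = 40.97 years = 1.29301e+09 s.
T_syn = |T₁ · T₂ / (T₁ − T₂)|.
T_syn = |703814 · 1.29301e+09 / (703814 − 1.29301e+09)| s ≈ 7.042e+05 s = 8.15 days.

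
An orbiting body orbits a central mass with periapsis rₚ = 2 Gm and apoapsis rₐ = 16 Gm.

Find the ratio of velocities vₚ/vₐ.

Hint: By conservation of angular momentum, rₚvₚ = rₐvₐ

Convert to SI: rₚ = 2 Gm = 2e+09 m; rₐ = 16 Gm = 1.6e+10 m.
Conservation of angular momentum gives rₚvₚ = rₐvₐ, so vₚ/vₐ = rₐ/rₚ.
vₚ/vₐ = 1.6e+10 / 2e+09 ≈ 8.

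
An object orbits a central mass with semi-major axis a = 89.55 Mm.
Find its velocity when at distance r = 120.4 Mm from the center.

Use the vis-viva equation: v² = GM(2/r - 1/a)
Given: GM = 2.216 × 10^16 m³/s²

Convert to SI: a = 89.55 Mm = 8.955e+07 m; r = 120.4 Mm = 1.204e+08 m.
Vis-viva: v = √(GM · (2/r − 1/a)).
2/r − 1/a = 2/1.204e+08 − 1/8.955e+07 = 5.44435e-09 m⁻¹.
v = √(2.216e+16 · 5.44435e-09) m/s ≈ 1.098e+04 m/s = 10.98 km/s.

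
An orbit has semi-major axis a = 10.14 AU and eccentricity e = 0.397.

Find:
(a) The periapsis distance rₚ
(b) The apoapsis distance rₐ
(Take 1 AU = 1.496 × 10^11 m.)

Convert to SI: a = 10.14 AU = 1.51694e+12 m.
(a) rₚ = a(1 − e) = 1.51694e+12 · (1 − 0.397) = 1.51694e+12 · 0.603 ≈ 9.147e+11 m = 6.114 AU.
(b) rₐ = a(1 + e) = 1.51694e+12 · (1 + 0.397) = 1.51694e+12 · 1.397 ≈ 2.119e+12 m = 14.17 AU.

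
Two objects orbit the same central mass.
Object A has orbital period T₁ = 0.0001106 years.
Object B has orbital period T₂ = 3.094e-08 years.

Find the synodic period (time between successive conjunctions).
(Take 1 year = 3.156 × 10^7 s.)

Convert to SI: T₁ = 0.0001106 years = 3490.54 s; T₂ = 3.094e-08 years = 0.976466 s.
T_syn = |T₁ · T₂ / (T₁ − T₂)|.
T_syn = |3490.54 · 0.976466 / (3490.54 − 0.976466)| s ≈ 0.9767 s = 3.095e-08 years.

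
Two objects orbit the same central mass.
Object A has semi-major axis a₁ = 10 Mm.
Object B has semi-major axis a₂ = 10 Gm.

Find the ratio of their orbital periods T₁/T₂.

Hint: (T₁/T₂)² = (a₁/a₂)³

Convert to SI: a₁ = 10 Mm = 1e+07 m; a₂ = 10 Gm = 1e+10 m.
From Kepler's third law, (T₁/T₂)² = (a₁/a₂)³, so T₁/T₂ = (a₁/a₂)^(3/2).
a₁/a₂ = 1e+07 / 1e+10 = 0.001.
T₁/T₂ = (0.001)^(3/2) ≈ 3.162e-05.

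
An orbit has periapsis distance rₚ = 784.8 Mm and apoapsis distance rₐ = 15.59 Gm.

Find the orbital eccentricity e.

Convert to SI: rₚ = 784.8 Mm = 7.848e+08 m; rₐ = 15.59 Gm = 1.559e+10 m.
e = (rₐ − rₚ) / (rₐ + rₚ).
e = (1.559e+10 − 7.848e+08) / (1.559e+10 + 7.848e+08) = 1.48052e+10 / 1.63748e+10 ≈ 0.9041.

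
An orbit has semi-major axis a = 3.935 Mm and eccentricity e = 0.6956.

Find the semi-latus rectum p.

Convert to SI: a = 3.935 Mm = 3.935e+06 m.
p = a (1 − e²).
p = 3.935e+06 · (1 − (0.6956)²) = 3.935e+06 · 0.516141 ≈ 2.031e+06 m = 2.031 Mm.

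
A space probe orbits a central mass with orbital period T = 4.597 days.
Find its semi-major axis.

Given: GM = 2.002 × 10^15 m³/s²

Convert to SI: T = 4.597 days = 397181 s.
Invert Kepler's third law: a = (GM · T² / (4π²))^(1/3).
Substituting T = 397181 s and GM = 2.002e+15 m³/s²:
a = (2.002e+15 · (397181)² / (4π²))^(1/3) m
a ≈ 2e+08 m = 200 Mm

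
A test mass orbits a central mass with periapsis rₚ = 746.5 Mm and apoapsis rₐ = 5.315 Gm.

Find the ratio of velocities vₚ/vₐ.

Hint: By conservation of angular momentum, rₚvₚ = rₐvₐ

Convert to SI: rₚ = 746.5 Mm = 7.465e+08 m; rₐ = 5.315 Gm = 5.315e+09 m.
Conservation of angular momentum gives rₚvₚ = rₐvₐ, so vₚ/vₐ = rₐ/rₚ.
vₚ/vₐ = 5.315e+09 / 7.465e+08 ≈ 7.12.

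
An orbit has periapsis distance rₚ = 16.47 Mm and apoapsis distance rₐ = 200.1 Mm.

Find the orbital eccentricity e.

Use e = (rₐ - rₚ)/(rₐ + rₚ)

Convert to SI: rₚ = 16.47 Mm = 1.647e+07 m; rₐ = 200.1 Mm = 2.001e+08 m.
e = (rₐ − rₚ) / (rₐ + rₚ).
e = (2.001e+08 − 1.647e+07) / (2.001e+08 + 1.647e+07) = 1.8363e+08 / 2.1657e+08 ≈ 0.8479.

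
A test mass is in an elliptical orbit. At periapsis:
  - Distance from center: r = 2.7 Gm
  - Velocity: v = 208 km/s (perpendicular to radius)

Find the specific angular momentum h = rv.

Convert to SI: r = 2.7 Gm = 2.7e+09 m; v = 208 km/s = 208000 m/s.
With v perpendicular to r, h = r · v.
h = 2.7e+09 · 208000 m²/s ≈ 5.616e+14 m²/s.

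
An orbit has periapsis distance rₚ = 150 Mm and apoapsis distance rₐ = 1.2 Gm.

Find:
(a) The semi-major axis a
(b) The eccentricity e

Convert to SI: rₚ = 150 Mm = 1.5e+08 m; rₐ = 1.2 Gm = 1.2e+09 m.
(a) a = (rₚ + rₐ) / 2 = (1.5e+08 + 1.2e+09) / 2 ≈ 6.75e+08 m = 675 Mm.
(b) e = (rₐ − rₚ) / (rₐ + rₚ) = (1.2e+09 − 1.5e+08) / (1.2e+09 + 1.5e+08) ≈ 0.7778.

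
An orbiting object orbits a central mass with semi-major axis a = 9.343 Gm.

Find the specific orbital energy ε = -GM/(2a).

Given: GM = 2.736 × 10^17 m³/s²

Convert to SI: a = 9.343 Gm = 9.343e+09 m.
ε = −GM / (2a).
ε = −2.736e+17 / (2 · 9.343e+09) J/kg ≈ -1.464e+07 J/kg = -14.64 MJ/kg.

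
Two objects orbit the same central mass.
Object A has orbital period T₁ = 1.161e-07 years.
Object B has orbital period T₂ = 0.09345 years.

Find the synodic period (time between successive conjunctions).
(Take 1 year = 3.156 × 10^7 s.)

Convert to SI: T₁ = 1.161e-07 years = 3.66412 s; T₂ = 0.09345 years = 2.94928e+06 s.
T_syn = |T₁ · T₂ / (T₁ − T₂)|.
T_syn = |3.66412 · 2.94928e+06 / (3.66412 − 2.94928e+06)| s ≈ 3.664 s = 1.161e-07 years.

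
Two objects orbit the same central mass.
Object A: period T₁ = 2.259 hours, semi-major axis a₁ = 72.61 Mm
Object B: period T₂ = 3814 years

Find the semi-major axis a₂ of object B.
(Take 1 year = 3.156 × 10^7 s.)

Convert to SI: T₁ = 2.259 hours = 8132.4 s; a₁ = 72.61 Mm = 7.261e+07 m; T₂ = 3814 years = 1.2037e+11 s.
Kepler's third law: (T₁/T₂)² = (a₁/a₂)³ ⇒ a₂ = a₁ · (T₂/T₁)^(2/3).
T₂/T₁ = 1.2037e+11 / 8132.4 = 1.48013e+07.
a₂ = 7.261e+07 · (1.48013e+07)^(2/3) m ≈ 4.377e+12 m = 4.377 Tm.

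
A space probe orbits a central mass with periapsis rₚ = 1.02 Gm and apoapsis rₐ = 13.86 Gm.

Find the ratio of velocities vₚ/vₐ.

Convert to SI: rₚ = 1.02 Gm = 1.02e+09 m; rₐ = 13.86 Gm = 1.386e+10 m.
Conservation of angular momentum gives rₚvₚ = rₐvₐ, so vₚ/vₐ = rₐ/rₚ.
vₚ/vₐ = 1.386e+10 / 1.02e+09 ≈ 13.59.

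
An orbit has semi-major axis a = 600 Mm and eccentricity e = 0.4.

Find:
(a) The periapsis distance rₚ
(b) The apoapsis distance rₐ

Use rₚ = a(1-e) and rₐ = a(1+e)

Convert to SI: a = 600 Mm = 6e+08 m.
(a) rₚ = a(1 − e) = 6e+08 · (1 − 0.4) = 6e+08 · 0.6 ≈ 3.6e+08 m = 360 Mm.
(b) rₐ = a(1 + e) = 6e+08 · (1 + 0.4) = 6e+08 · 1.4 ≈ 8.4e+08 m = 840 Mm.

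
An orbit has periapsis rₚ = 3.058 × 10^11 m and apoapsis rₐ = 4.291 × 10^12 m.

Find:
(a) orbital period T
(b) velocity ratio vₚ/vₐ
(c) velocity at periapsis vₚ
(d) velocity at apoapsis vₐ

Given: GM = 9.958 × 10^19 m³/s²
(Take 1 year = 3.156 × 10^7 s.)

(a) With a = (rₚ + rₐ)/2 = 2.2984e+12 m, T = 2π √(a³/GM) = 2π √((2.2984e+12)³/9.958e+19) s ≈ 2.194e+09 s
(b) Conservation of angular momentum (rₚvₚ = rₐvₐ) gives vₚ/vₐ = rₐ/rₚ = 4.291e+12/3.058e+11 ≈ 14.03
(c) With a = (rₚ + rₐ)/2 = 2.2984e+12 m, vₚ = √(GM (2/rₚ − 1/a)) = √(9.958e+19 · (2/3.058e+11 − 1/2.2984e+12)) m/s ≈ 2.466e+04 m/s
(d) With a = (rₚ + rₐ)/2 = 2.2984e+12 m, vₐ = √(GM (2/rₐ − 1/a)) = √(9.958e+19 · (2/4.291e+12 − 1/2.2984e+12)) m/s ≈ 1757 m/s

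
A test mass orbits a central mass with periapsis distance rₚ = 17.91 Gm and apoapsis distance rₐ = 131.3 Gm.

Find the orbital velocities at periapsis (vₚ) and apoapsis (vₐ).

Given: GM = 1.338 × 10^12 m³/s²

Convert to SI: rₚ = 17.91 Gm = 1.791e+10 m; rₐ = 131.3 Gm = 1.313e+11 m.
Use the vis-viva equation v² = GM(2/r − 1/a) with a = (rₚ + rₐ)/2 = (1.791e+10 + 1.313e+11)/2 = 7.4605e+10 m.
vₚ = √(GM · (2/rₚ − 1/a)) = √(1.338e+12 · (2/1.791e+10 − 1/7.4605e+10)) m/s ≈ 11.47 m/s = 11.47 m/s.
vₐ = √(GM · (2/rₐ − 1/a)) = √(1.338e+12 · (2/1.313e+11 − 1/7.4605e+10)) m/s ≈ 1.564 m/s = 1.564 m/s.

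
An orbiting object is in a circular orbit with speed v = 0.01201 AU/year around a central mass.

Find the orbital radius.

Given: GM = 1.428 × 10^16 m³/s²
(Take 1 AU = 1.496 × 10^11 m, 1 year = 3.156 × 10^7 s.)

Convert to SI: v = 0.01201 AU/year = 56.9295 m/s.
For a circular orbit, v² = GM / r, so r = GM / v².
r = 1.428e+16 / (56.9295)² m ≈ 4.406e+12 m = 29.45 AU.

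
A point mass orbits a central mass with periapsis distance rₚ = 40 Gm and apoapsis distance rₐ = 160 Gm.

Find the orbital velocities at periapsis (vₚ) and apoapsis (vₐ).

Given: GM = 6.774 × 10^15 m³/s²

Convert to SI: rₚ = 40 Gm = 4e+10 m; rₐ = 160 Gm = 1.6e+11 m.
Use the vis-viva equation v² = GM(2/r − 1/a) with a = (rₚ + rₐ)/2 = (4e+10 + 1.6e+11)/2 = 1e+11 m.
vₚ = √(GM · (2/rₚ − 1/a)) = √(6.774e+15 · (2/4e+10 − 1/1e+11)) m/s ≈ 520.5 m/s = 520.5 m/s.
vₐ = √(GM · (2/rₐ − 1/a)) = √(6.774e+15 · (2/1.6e+11 − 1/1e+11)) m/s ≈ 130.1 m/s = 130.1 m/s.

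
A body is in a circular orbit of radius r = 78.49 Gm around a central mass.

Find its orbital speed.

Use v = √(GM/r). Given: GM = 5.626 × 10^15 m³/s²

Convert to SI: r = 78.49 Gm = 7.849e+10 m.
For a circular orbit, gravity supplies the centripetal force, so v = √(GM / r).
v = √(5.626e+15 / 7.849e+10) m/s ≈ 267.7 m/s = 267.7 m/s.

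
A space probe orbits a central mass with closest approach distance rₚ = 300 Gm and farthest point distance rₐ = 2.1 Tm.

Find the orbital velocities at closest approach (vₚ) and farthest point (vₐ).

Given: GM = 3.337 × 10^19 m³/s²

Convert to SI: rₚ = 300 Gm = 3e+11 m; rₐ = 2.1 Tm = 2.1e+12 m.
Use the vis-viva equation v² = GM(2/r − 1/a) with a = (rₚ + rₐ)/2 = (3e+11 + 2.1e+12)/2 = 1.2e+12 m.
vₚ = √(GM · (2/rₚ − 1/a)) = √(3.337e+19 · (2/3e+11 − 1/1.2e+12)) m/s ≈ 1.395e+04 m/s = 13.95 km/s.
vₐ = √(GM · (2/rₐ − 1/a)) = √(3.337e+19 · (2/2.1e+12 − 1/1.2e+12)) m/s ≈ 1993 m/s = 1.993 km/s.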